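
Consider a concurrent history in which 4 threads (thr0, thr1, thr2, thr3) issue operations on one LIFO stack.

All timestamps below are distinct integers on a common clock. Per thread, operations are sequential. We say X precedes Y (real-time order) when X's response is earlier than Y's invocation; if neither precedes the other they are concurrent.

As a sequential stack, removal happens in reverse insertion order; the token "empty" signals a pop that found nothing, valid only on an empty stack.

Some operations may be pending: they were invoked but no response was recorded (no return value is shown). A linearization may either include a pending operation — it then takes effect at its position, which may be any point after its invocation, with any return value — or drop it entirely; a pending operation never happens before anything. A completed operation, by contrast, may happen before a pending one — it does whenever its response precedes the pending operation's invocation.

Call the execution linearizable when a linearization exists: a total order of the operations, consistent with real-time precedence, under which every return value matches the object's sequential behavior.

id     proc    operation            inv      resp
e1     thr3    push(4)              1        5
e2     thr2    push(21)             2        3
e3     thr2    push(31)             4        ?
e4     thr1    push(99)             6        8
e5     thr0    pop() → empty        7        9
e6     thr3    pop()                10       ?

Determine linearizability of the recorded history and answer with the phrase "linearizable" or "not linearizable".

the violation lands at event 9, e5's response at time 9: events 1..8 linearize, events 1..9 do not
every one of the 4 real-time-consistent orders over 4 completed LIFO stack ops fails the sequential spec
including or dropping the 1 pending operation (e3) in any combination fails
sample order e1, e2, e4, e5 (pending dropped) stalls at step 4 — e5 pop() → empty has no legal effect
sample order e1, e2, e5, e4 (pending dropped) stalls at step 3 — e5 pop() → empty has no legal effect

not linearizable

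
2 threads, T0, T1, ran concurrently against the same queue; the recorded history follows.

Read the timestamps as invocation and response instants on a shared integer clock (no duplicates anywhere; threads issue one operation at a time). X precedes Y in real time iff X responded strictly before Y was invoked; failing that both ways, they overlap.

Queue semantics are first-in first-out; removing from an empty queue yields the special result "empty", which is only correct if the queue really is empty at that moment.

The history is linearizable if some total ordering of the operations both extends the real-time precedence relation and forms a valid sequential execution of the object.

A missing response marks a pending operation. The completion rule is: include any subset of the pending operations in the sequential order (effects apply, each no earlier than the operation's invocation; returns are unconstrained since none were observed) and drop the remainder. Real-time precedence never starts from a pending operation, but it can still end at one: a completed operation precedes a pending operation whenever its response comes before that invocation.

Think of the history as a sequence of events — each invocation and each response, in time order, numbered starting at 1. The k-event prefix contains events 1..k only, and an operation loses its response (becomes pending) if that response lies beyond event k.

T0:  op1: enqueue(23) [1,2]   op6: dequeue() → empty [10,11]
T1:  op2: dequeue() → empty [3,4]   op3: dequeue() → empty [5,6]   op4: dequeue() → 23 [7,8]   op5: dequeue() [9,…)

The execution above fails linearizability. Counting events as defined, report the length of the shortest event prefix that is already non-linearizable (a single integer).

events 1..3 are linearizable; a witness order is op1:
after step 1 (op1 enqueue(23)): queue <23>
include event 4 — op2 responding at 4 — and every candidate order breaks
e.g. op1, op2: illegal at step 2, since op2 dequeue() → empty cannot apply there

4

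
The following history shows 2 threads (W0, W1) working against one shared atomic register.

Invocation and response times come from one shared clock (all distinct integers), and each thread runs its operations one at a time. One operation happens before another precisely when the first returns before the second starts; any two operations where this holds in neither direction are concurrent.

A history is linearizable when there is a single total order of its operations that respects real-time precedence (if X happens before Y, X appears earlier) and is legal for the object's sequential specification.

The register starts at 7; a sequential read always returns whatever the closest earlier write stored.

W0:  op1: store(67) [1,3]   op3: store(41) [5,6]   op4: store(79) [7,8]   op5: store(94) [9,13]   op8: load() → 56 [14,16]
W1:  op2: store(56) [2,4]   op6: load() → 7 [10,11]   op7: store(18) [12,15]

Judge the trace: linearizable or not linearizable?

not linearizable

prefix check: 1..10 passes, 1..11 fails once op6's time-11 response joins
real-time-consistent orders of the 5 completed operations: 2 — all fail the atomic register replay
completion choices over the 1 pending operation (op5) were checked; none helps
e.g. op1, op2, op3, op4, op6 (pending dropped): illegal at step 5, since op6 load() → 7 cannot apply there
e.g. op2, op1, op3, op4, op6 (pending dropped): illegal at step 5, since op6 load() → 7 cannot apply there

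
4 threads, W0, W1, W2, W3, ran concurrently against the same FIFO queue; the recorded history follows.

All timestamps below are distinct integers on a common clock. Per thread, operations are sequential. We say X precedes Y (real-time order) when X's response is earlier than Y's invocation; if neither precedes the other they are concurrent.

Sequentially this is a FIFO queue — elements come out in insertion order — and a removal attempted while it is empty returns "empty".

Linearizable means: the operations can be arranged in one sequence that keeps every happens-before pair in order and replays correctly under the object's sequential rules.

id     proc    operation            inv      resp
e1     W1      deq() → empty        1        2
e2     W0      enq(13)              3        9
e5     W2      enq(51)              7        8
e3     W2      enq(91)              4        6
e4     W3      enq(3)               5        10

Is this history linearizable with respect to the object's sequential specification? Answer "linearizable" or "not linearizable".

witness order: e1, e2, e3, e4, e5
1. e1 deq() → empty, leaving queue <>
2. e2 enq(13), leaving queue <13>
3. e3 enq(91), leaving queue <13,91>
4. e4 enq(3), leaving queue <13,91,3>
5. e5 enq(51), leaving queue <13,91,3,51>

linearizable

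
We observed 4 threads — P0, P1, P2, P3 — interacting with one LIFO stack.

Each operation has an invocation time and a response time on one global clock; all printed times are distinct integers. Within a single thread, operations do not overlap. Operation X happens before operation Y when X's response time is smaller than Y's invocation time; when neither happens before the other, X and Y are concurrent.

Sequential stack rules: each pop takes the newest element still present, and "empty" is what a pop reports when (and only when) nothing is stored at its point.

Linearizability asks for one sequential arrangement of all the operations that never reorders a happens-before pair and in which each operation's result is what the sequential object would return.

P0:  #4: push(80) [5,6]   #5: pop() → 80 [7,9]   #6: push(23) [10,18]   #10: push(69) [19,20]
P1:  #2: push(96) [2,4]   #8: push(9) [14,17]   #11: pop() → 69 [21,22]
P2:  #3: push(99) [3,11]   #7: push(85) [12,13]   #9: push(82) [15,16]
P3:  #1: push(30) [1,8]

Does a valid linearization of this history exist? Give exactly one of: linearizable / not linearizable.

linearizable

a witness: #1, #2, #3, #4, #5, #6, #7, #8, #9, #10, #11
step 1: #1 push(30) — stack <30>
step 2: #2 push(96) — stack <30,96>
step 3: #3 push(99) — stack <30,96,99>
step 4: #4 push(80) — stack <30,96,99,80>
step 5: #5 pop() → 80 — stack <30,96,99>
step 6: #6 push(23) — stack <30,96,99,23>
step 7: #7 push(85) — stack <30,96,99,23,85>
step 8: #8 push(9) — stack <30,96,99,23,85,9>
step 9: #9 push(82) — stack <30,96,99,23,85,9,82>
step 10: #10 push(69) — stack <30,96,99,23,85,9,82,69>
step 11: #11 pop() → 69 — stack <30,96,99,23,85,9,82>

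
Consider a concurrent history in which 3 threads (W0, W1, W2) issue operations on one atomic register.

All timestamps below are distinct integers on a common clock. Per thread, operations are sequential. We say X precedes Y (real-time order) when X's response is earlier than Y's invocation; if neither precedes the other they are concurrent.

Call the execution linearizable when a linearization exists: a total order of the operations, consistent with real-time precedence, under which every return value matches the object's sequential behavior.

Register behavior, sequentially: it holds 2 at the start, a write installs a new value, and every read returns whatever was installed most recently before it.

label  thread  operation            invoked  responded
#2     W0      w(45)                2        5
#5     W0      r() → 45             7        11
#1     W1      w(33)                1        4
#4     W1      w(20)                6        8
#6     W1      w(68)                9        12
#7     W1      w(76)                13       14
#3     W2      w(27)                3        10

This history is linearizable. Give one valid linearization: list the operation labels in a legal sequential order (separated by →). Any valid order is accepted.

#1 → #2 → #5 → #3 → #4 → #6 → #7

step 1: #1 w(33) — value 33
step 2: #2 w(45) — value 45
step 3: #5 r() → 45 — value 45
step 4: #3 w(27) — value 27
step 5: #4 w(20) — value 20
step 6: #6 w(68) — value 68
step 7: #7 w(76) — value 76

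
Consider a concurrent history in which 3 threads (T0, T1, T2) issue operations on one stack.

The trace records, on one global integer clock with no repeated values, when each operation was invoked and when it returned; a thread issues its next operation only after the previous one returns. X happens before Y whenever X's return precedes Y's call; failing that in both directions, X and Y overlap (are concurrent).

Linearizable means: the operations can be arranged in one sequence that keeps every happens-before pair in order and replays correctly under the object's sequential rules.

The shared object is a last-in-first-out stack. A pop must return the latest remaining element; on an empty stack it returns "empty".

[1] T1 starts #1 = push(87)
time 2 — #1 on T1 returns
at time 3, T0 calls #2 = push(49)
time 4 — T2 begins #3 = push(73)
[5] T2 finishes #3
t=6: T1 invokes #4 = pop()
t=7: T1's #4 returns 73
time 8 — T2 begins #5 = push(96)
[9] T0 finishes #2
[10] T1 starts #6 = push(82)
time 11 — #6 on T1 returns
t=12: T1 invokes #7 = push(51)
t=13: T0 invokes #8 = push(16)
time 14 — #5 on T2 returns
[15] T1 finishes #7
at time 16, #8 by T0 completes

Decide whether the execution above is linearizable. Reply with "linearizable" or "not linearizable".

linearizable

witness order: #1, #2, #3, #4, #5, #6, #7, #8
1. #1 push(87), leaving stack <87>
2. #2 push(49), leaving stack <87,49>
3. #3 push(73), leaving stack <87,49,73>
4. #4 pop() → 73, leaving stack <87,49>
5. #5 push(96), leaving stack <87,49,96>
6. #6 push(82), leaving stack <87,49,96,82>
7. #7 push(51), leaving stack <87,49,96,82,51>
8. #8 push(16), leaving stack <87,49,96,82,51,16>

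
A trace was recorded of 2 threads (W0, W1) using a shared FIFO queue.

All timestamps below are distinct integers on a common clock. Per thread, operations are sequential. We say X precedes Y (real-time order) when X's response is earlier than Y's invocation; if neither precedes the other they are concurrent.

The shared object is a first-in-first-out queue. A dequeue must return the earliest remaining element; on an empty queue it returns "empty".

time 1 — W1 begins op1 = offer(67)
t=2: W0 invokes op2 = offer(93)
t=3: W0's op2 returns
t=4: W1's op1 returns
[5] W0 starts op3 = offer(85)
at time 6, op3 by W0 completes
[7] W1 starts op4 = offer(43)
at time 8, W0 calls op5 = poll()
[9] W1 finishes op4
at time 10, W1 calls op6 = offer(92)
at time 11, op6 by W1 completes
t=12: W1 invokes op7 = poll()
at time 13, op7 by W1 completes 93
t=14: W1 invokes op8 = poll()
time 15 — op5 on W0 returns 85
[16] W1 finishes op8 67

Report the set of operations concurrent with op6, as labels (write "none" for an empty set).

op5

concurrent with op6 ([10,11]): every op whose interval crosses 10..11
op1 [1,4]: before
op2 [2,3]: before
op3 [5,6]: before
op4 [7,9]: before
op5 [8,15]: concurrent
op7 [12,13]: after
op8 [14,16]: after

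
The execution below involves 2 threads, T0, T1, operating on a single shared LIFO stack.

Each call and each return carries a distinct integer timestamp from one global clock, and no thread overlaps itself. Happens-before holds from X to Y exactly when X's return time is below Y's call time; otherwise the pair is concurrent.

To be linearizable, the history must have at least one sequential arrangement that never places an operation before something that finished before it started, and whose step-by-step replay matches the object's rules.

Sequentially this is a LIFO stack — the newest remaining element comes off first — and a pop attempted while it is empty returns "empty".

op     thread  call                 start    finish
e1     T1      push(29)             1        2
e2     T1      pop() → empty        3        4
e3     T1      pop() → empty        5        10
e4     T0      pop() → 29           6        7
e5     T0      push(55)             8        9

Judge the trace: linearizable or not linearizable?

the violation lands at event 4, e2's response at time 4: events 1..3 linearize, events 1..4 do not
exhaustive check: the 2 completed LIFO stack ops admit one real-time order; illegal
e.g. e1, e2: illegal at step 2, since e2 pop() → empty cannot apply there

not linearizable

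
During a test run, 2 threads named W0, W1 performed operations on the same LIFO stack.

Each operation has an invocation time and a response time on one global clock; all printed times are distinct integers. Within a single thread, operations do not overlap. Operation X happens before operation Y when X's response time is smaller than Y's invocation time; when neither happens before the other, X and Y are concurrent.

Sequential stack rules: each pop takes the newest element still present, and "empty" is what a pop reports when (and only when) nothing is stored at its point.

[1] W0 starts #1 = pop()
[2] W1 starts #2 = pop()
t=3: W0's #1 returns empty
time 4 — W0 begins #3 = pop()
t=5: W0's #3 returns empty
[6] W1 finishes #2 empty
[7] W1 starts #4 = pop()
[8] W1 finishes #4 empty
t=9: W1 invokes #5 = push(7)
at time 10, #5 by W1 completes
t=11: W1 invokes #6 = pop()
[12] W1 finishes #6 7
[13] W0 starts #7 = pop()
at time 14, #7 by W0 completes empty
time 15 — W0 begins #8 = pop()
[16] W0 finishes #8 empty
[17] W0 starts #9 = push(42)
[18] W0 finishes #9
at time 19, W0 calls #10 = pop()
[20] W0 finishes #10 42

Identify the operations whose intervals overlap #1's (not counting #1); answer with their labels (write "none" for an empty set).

#2

#1 runs from 1 to 3; window-overlapping ops are concurrent
#2 [2,6]: concurrent
#3 [4,5]: after
#4 [7,8]: after
#5 [9,10]: after
#6 [11,12]: after
#7 [13,14]: after
#8 [15,16]: after
#9 [17,18]: after
#10 [19,20]: after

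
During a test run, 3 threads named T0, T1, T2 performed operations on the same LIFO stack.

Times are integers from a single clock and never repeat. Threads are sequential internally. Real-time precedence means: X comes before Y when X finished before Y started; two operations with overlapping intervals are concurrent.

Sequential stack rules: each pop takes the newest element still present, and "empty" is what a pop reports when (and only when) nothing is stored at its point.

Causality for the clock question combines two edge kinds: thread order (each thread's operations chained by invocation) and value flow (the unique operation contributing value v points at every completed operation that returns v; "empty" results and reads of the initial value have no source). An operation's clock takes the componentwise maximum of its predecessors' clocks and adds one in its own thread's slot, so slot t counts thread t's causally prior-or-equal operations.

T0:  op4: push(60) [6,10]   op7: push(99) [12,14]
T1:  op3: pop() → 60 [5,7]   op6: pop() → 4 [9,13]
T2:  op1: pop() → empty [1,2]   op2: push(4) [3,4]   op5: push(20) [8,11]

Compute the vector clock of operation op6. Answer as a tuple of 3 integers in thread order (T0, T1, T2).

root op op1, invoked 1: fresh clock plus T2's own tick → (0, 0, 1)
root op op4, invoked 6: fresh clock plus T0's own tick → (1, 0, 0)
merge at op2 (invoked 3): VC(op1)=(0, 0, 1), own-thread bump on T2 → (0, 0, 2)
merge at op3 (invoked 5): VC(op4)=(1, 0, 0), own-thread bump on T1 → (1, 1, 0)
merge at op7 (invoked 12): VC(op4)=(1, 0, 0), own-thread bump on T0 → (2, 0, 0)
merge at op5 (invoked 8): VC(op2)=(0, 0, 2), own-thread bump on T2 → (0, 0, 3)
merge at op6 (invoked 9): VC(op2)=(0, 0, 2), VC(op3)=(1, 1, 0), own-thread bump on T1 → (1, 2, 2)
target: VC(op6) = (1, 2, 2)

(1, 2, 2)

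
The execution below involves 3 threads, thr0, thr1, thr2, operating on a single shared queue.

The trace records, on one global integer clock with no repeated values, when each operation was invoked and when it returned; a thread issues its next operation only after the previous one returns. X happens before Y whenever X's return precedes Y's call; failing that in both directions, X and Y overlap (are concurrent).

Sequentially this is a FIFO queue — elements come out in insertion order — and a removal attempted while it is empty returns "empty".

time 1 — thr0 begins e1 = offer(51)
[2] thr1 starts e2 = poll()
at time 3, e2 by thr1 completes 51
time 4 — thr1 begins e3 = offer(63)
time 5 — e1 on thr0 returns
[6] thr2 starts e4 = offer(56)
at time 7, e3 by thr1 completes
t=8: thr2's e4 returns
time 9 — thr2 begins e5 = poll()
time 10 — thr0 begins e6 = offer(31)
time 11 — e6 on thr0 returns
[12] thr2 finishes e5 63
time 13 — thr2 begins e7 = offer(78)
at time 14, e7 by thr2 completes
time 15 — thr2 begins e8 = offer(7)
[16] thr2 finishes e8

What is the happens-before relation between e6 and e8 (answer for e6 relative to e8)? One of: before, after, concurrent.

e6 spans [10,11], e8 spans [15,16]
resp(e6)=11 < inv(e8)=15

before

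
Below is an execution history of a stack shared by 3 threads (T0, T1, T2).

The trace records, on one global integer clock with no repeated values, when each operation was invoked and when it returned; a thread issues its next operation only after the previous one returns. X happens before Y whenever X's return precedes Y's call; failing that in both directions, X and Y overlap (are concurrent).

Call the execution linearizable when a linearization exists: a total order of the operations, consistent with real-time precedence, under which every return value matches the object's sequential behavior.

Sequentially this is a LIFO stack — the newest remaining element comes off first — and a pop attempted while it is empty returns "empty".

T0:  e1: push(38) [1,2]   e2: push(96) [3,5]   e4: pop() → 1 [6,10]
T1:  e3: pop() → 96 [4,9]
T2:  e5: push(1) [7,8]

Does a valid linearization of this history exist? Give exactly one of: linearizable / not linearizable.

linearizable

a witness: e1, e2, e3, e5, e4
after step 1 (e1 push(38)): stack <38>
after step 2 (e2 push(96)): stack <38,96>
after step 3 (e3 pop() → 96): stack <38>
after step 4 (e5 push(1)): stack <38,1>
after step 5 (e4 pop() → 1): stack <38>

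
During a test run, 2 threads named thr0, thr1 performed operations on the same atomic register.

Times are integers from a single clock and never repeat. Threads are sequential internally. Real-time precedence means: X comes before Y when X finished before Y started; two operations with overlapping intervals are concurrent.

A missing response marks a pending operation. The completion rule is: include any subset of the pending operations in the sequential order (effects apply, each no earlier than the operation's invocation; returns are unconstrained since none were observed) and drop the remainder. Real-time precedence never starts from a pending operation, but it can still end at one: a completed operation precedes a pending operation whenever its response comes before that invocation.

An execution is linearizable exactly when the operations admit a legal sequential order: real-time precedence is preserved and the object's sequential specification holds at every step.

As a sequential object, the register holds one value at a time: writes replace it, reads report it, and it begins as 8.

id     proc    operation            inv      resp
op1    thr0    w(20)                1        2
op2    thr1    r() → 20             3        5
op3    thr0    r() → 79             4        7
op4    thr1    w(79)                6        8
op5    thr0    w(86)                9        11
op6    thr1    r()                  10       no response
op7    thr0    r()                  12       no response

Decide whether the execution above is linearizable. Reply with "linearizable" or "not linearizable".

linearizable

a witness: op1, op2, op4, op3, op5
after step 1 (op1 w(20)): value 20
after step 2 (op2 r() → 20): value 20
after step 3 (op4 w(79)): value 79
after step 4 (op3 r() → 79): value 79
after step 5 (op5 w(86)): value 86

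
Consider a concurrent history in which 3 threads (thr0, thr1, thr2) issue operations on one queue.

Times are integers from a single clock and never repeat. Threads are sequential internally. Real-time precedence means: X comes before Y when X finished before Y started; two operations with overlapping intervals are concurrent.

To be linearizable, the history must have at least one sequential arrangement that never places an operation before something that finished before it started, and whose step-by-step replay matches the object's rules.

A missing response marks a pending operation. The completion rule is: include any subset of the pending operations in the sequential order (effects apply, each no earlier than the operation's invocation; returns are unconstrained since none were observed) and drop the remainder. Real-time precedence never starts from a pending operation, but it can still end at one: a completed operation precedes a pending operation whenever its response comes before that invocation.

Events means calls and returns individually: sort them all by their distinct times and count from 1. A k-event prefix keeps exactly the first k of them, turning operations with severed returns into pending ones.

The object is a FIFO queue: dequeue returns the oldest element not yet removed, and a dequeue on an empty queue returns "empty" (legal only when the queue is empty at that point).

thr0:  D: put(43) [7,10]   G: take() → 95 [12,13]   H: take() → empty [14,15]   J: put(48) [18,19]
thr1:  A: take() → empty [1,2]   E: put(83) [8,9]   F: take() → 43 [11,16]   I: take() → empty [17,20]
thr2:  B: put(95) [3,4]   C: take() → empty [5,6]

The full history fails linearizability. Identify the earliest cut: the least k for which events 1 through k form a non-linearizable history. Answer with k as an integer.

events 1..5 are linearizable; a witness order is A, B:
after step 1 (A take() → empty): queue <>
after step 2 (B put(95)): queue <95>
with event 6 included (C responding at time 6), all real-time-consistent orders fail
sample order A, B, C stalls at step 3 — C take() → empty has no legal effect

6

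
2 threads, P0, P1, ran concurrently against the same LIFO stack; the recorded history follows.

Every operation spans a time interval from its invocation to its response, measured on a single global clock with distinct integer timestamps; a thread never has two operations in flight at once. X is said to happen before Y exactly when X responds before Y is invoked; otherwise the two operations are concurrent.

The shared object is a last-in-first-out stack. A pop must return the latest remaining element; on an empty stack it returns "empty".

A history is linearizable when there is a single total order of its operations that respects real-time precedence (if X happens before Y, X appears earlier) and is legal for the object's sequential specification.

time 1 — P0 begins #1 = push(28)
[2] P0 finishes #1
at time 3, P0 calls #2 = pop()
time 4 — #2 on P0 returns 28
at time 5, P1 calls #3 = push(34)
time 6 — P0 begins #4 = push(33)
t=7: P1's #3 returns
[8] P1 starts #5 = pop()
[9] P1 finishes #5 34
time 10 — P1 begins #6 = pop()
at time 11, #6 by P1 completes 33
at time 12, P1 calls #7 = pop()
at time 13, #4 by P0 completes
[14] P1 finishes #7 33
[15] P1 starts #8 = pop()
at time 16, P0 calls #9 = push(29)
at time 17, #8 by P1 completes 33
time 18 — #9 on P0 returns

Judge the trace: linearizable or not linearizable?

not linearizable

the violation lands at event 14, #7's response at time 14: events 1..13 linearize, events 1..14 do not
real-time-consistent orders of the 7 completed operations: 5 — all fail the LIFO stack replay
for example #1, #2, #3, #4, #5, #6, #7 fails at step 5: #5 pop() → 34 is not legal there
for example #1, #2, #3, #5, #4, #6, #7 fails at step 7: #7 pop() → 33 is not legal there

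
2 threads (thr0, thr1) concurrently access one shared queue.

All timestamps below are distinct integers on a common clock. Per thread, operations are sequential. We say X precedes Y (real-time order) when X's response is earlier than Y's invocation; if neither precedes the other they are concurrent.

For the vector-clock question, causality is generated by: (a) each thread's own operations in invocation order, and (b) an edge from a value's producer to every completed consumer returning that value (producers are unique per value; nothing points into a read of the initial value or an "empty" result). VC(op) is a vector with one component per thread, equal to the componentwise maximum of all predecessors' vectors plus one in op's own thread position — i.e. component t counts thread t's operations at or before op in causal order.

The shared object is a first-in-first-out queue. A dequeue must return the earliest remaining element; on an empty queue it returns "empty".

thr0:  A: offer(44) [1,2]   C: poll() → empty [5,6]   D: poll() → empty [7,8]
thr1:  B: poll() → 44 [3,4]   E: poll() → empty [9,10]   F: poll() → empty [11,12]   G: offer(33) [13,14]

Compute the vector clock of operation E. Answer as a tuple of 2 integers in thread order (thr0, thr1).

A (invocation 1): nothing precedes it; thr0's component alone gives (1, 0)
VC(B, invoked at 3): max of VC(A)=(1, 0), then +1 on thread thr1 → (1, 1)
VC(C, invoked at 5): max of VC(A)=(1, 0), then +1 on thread thr0 → (2, 0)
VC(E, invoked at 9): max of VC(B)=(1, 1), then +1 on thread thr1 → (1, 2)
VC(D, invoked at 7): max of VC(C)=(2, 0), then +1 on thread thr0 → (3, 0)
VC(F, invoked at 11): max of VC(E)=(1, 2), then +1 on thread thr1 → (1, 3)
VC(G, invoked at 13): max of VC(F)=(1, 3), then +1 on thread thr1 → (1, 4)
target: VC(E) = (1, 2)

(1, 2)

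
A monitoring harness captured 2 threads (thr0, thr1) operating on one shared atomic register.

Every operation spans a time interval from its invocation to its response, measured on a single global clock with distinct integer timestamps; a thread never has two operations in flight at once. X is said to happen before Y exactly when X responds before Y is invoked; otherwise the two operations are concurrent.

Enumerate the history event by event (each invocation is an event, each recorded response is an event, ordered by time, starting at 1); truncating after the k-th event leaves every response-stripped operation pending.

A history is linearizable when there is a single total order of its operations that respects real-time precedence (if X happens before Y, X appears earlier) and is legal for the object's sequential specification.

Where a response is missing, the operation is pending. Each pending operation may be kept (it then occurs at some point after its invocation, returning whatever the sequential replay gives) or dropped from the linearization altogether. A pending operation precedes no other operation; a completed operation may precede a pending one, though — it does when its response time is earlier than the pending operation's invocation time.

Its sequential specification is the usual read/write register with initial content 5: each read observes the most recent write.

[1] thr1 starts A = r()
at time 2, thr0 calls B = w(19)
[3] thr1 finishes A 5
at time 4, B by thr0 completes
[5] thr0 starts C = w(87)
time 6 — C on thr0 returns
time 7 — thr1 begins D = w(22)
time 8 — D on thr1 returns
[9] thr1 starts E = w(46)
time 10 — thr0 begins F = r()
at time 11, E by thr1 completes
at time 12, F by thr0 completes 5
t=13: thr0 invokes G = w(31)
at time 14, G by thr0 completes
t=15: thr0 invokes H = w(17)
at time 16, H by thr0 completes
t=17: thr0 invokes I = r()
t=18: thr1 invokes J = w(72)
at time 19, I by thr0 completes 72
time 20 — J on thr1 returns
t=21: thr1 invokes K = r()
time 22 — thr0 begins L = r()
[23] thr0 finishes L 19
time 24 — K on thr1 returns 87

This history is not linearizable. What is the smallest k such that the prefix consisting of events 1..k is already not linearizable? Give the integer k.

12

one valid order for events 1..11 is A, B, C, D, E:
1. A r() → 5, leaving value 5
2. B w(19), leaving value 19
3. C w(87), leaving value 87
4. D w(22), leaving value 22
5. E w(46), leaving value 46
once event 12 joins (F's response, time 12), exhaustive search finds no witness
for example A, B, C, D, E, F fails at step 6: F r() → 5 is not legal there
for example A, B, C, D, F, E fails at step 5: F r() → 5 is not legal there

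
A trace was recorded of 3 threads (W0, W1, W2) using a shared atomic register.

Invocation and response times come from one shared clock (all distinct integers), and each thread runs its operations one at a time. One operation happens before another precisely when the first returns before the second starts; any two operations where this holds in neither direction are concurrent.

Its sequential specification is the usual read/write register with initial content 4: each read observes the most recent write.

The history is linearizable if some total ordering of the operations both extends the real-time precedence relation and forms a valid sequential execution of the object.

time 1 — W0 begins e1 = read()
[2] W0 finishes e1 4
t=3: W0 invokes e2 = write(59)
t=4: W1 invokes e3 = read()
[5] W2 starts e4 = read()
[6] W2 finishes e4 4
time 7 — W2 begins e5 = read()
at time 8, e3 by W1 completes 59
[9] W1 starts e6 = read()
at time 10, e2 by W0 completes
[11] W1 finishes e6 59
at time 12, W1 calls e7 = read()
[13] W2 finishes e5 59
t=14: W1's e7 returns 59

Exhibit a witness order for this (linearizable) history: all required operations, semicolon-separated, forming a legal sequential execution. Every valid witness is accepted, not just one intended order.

e1; e4; e2; e3; e5; e6; e7

1. e1 read() → 4, leaving value 4
2. e4 read() → 4, leaving value 4
3. e2 write(59), leaving value 59
4. e3 read() → 59, leaving value 59
5. e5 read() → 59, leaving value 59
6. e6 read() → 59, leaving value 59
7. e7 read() → 59, leaving value 59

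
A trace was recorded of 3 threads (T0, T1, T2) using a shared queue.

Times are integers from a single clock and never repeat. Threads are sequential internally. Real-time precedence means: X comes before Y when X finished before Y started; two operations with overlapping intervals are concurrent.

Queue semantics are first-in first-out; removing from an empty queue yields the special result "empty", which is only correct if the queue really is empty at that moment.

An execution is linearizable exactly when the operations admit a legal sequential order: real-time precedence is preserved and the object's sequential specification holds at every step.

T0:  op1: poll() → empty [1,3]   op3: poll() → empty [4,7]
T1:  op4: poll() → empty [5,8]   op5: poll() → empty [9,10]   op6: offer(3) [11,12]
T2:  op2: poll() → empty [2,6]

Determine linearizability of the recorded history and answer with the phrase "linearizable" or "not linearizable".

linearizable

a witness: op1, op2, op3, op4, op5, op6
step 1: op1 poll() → empty — queue <>
step 2: op2 poll() → empty — queue <>
step 3: op3 poll() → empty — queue <>
step 4: op4 poll() → empty — queue <>
step 5: op5 poll() → empty — queue <>
step 6: op6 offer(3) — queue <3>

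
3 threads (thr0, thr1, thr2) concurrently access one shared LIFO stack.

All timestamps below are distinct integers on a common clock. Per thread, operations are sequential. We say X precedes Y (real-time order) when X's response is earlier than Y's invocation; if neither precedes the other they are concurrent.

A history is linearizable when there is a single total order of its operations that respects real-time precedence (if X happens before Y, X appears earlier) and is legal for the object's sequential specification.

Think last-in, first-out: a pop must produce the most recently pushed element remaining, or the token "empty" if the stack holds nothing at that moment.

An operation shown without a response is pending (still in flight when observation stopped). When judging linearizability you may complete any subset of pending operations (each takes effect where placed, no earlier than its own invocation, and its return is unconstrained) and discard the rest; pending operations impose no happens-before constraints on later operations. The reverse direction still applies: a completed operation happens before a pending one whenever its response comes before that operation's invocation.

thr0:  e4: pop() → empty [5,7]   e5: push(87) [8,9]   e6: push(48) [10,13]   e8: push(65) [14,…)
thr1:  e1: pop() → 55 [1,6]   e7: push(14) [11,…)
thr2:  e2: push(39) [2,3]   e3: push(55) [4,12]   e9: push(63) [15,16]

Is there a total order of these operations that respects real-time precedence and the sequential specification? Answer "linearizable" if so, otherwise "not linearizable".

not linearizable

already the first 7 events (up to e4's response at time 7) admit no linearization; the first 6 still do
3 orders of the 3 completed LIFO stack ops respect real time; none is legal
include/drop combinations of the 1 pending operation (e3) were all tried; none helps
sample order e1, e2, e4 (pending dropped) stalls at step 1 — e1 pop() → 55 has no legal effect
sample order e2, e1, e4 (pending dropped) stalls at step 2 — e1 pop() → 55 has no legal effect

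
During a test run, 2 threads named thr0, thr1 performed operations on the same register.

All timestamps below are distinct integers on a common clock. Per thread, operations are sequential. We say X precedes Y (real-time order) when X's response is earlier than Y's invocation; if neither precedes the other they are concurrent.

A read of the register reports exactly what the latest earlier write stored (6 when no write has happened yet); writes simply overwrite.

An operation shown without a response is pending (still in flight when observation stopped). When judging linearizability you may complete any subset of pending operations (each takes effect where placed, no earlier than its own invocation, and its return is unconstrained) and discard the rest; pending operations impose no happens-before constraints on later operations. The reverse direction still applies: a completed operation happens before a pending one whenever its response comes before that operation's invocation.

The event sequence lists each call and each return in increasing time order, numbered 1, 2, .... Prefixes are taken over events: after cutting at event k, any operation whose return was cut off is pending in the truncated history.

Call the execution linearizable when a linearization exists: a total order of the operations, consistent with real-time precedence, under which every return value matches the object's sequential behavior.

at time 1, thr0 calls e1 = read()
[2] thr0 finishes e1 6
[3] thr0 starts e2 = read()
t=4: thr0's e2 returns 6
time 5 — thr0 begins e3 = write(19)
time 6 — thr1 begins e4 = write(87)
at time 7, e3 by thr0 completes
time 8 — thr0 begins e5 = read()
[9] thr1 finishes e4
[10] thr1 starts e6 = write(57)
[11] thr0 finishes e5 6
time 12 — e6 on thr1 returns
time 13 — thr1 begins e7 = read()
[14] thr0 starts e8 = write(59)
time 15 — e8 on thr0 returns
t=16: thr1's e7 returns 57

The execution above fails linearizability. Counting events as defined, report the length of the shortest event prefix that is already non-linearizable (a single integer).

11

events 1..10 are linearizable, e.g. via e1, e2, e3, e4:
after step 1 (e1 read() → 6): value 6
after step 2 (e2 read() → 6): value 6
after step 3 (e3 write(19)): value 19
after step 4 (e4 write(87)): value 87
once event 11 joins (e5's response, time 11), exhaustive search finds no witness
completion choices over the 1 pending operation (e6) were checked; none helps
take e1, e2, e3, e4, e5 (pending dropped): step 5 already fails, because e5 read() → 6 cannot occur there
take e1, e2, e3, e5, e4 (pending dropped): step 4 already fails, because e5 read() → 6 cannot occur there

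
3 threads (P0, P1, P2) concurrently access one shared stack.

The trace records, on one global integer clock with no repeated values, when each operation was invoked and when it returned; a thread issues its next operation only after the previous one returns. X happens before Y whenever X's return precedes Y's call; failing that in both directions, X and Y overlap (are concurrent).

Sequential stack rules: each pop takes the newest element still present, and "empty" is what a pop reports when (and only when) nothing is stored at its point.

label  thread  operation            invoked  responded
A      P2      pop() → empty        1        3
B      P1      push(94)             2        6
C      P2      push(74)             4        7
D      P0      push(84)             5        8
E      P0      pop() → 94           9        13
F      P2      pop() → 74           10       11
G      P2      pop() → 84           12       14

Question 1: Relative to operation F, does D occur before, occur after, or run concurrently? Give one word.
before

D spans [5,8], F spans [10,11]
resp(D)=8 < inv(F)=10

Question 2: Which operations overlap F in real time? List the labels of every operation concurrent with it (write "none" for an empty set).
E

overlap test against F [10,11]: concurrent iff the interval meets 10..11
A [1,3]: before
B [2,6]: before
C [4,7]: before
D [5,8]: before
E [9,13]: concurrent
G [12,14]: after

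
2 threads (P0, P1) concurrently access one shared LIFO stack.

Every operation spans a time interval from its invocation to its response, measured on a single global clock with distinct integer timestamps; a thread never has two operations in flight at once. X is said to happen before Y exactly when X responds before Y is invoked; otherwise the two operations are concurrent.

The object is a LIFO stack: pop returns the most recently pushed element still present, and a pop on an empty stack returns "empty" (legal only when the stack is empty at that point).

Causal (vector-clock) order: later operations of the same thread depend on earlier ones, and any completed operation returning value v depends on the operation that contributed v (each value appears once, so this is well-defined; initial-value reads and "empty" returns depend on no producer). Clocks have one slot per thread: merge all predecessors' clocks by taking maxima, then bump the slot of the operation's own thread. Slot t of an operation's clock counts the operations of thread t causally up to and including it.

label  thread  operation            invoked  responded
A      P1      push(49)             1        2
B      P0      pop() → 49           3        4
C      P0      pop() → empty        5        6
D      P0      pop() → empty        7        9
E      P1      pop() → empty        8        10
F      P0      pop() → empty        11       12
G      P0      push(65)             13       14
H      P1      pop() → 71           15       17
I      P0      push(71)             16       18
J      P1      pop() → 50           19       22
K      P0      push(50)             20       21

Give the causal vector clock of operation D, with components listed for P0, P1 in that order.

invoked at 1, A has no predecessors; its own P1 bump gives (0, 1)
invoked at 8, E merges VC(A)=(0, 1) and bumps P1's slot → (0, 2)
invoked at 3, B merges VC(A)=(0, 1) and bumps P0's slot → (1, 1)
invoked at 5, C merges VC(B)=(1, 1) and bumps P0's slot → (2, 1)
invoked at 7, D merges VC(C)=(2, 1) and bumps P0's slot → (3, 1)
invoked at 11, F merges VC(D)=(3, 1) and bumps P0's slot → (4, 1)
invoked at 13, G merges VC(F)=(4, 1) and bumps P0's slot → (5, 1)
invoked at 16, I merges VC(G)=(5, 1) and bumps P0's slot → (6, 1)
invoked at 20, K merges VC(I)=(6, 1) and bumps P0's slot → (7, 1)
invoked at 15, H merges VC(E)=(0, 2), VC(I)=(6, 1) and bumps P1's slot → (6, 3)
invoked at 19, J merges VC(H)=(6, 3), VC(K)=(7, 1) and bumps P1's slot → (7, 4)
target: VC(D) = (3, 1)

(3, 1)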